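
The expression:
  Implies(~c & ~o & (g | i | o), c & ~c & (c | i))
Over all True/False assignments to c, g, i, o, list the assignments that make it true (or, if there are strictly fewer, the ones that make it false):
is false only for:
  c=False, g=False, i=True, o=False;
  c=False, g=True, i=False, o=False;
  c=False, g=True, i=True, o=False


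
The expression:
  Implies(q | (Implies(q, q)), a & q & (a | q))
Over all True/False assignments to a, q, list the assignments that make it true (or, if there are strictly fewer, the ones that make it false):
is true only for:
  a=True, q=True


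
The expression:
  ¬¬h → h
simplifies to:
True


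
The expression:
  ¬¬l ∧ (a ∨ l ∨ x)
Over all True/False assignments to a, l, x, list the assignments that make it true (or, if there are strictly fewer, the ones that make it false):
is true only for:
  a=False, l=True, x=False;
  a=False, l=True, x=True;
  a=True, l=True, x=False;
  a=True, l=True, x=True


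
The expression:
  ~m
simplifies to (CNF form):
~m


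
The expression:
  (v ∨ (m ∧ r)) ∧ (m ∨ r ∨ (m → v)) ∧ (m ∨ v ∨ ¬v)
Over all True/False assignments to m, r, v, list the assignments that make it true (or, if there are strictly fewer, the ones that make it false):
is false only for:
  m=False, r=False, v=False;
  m=False, r=True, v=False;
  m=True, r=False, v=False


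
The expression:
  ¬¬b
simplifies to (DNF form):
b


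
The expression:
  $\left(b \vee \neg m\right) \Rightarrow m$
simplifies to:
$m$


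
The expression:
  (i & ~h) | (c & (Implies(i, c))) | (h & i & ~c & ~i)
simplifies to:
c | (i & ~h)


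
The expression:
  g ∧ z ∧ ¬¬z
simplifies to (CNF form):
g ∧ z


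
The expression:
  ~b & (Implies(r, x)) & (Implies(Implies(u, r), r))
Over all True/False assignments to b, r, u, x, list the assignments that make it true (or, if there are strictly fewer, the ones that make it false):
is true only for:
  b=False, r=False, u=True, x=False;
  b=False, r=False, u=True, x=True;
  b=False, r=True, u=False, x=True;
  b=False, r=True, u=True, x=True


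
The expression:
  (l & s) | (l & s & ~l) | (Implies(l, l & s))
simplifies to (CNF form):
s | ~l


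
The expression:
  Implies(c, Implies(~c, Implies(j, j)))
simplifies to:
True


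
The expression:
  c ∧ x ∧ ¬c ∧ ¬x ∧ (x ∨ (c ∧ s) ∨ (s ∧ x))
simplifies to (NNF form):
False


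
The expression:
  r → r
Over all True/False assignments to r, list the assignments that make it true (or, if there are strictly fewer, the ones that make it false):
is always true.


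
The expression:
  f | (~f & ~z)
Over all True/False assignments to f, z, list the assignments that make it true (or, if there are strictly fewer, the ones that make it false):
is false only for:
  f=False, z=True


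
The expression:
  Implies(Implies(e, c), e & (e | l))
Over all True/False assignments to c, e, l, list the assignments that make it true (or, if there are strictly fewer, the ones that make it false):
is true only for:
  c=False, e=True, l=False;
  c=False, e=True, l=True;
  c=True, e=True, l=False;
  c=True, e=True, l=True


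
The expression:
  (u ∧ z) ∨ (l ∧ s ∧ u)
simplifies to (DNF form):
(u ∧ z) ∨ (l ∧ s ∧ u)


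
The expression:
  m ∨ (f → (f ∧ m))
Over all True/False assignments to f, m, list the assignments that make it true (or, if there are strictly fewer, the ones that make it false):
is false only for:
  f=True, m=False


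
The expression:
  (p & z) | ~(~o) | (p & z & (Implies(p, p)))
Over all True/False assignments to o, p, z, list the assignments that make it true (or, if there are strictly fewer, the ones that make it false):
is false only for:
  o=False, p=False, z=False;
  o=False, p=False, z=True;
  o=False, p=True, z=False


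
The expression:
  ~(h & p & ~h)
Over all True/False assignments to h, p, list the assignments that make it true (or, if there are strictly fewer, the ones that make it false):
is always true.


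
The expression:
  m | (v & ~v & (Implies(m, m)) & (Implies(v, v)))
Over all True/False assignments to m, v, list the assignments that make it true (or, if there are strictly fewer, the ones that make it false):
is true only for:
  m=True, v=False;
  m=True, v=True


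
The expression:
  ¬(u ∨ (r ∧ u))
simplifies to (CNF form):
¬u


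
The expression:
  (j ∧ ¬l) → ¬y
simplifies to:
l ∨ ¬j ∨ ¬y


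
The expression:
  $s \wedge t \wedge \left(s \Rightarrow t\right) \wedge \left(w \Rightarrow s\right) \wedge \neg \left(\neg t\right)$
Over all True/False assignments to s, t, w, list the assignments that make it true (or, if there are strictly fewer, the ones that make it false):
is true only for:
  s=True, t=True, w=False;
  s=True, t=True, w=True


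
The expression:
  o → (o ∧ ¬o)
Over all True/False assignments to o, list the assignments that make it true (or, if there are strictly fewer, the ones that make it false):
is true only for:
  o=False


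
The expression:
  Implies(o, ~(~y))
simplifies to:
y | ~o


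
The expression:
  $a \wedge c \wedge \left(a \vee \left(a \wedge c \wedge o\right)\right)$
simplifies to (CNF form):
$a \wedge c$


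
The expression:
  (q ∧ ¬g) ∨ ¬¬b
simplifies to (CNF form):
(b ∨ q) ∧ (b ∨ ¬g)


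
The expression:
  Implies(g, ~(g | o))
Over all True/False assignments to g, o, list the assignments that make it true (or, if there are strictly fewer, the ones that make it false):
is true only for:
  g=False, o=False;
  g=False, o=True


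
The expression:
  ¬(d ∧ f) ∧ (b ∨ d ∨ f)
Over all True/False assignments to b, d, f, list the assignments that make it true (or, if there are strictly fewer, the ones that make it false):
is false only for:
  b=False, d=False, f=False;
  b=False, d=True, f=True;
  b=True, d=True, f=True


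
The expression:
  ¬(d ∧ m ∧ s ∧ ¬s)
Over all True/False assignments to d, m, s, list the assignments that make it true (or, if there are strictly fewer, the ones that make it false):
is always true.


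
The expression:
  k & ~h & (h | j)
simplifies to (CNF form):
j & k & ~h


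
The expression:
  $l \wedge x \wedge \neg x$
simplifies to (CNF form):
$\text{False}$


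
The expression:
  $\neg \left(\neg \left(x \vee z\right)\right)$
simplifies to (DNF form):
$x \vee z$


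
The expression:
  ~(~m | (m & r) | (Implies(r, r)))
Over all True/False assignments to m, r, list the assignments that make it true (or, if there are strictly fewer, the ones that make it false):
is never true.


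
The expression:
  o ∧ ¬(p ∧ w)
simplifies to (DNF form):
(o ∧ ¬p) ∨ (o ∧ ¬w)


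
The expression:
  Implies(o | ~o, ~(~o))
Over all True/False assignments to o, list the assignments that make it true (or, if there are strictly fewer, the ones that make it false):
is true only for:
  o=True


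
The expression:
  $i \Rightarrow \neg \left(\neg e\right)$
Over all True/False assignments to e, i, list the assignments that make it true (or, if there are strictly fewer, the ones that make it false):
is false only for:
  e=False, i=True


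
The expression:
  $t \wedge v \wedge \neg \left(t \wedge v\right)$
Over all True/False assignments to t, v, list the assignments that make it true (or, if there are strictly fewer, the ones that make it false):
is never true.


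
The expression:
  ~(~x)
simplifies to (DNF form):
x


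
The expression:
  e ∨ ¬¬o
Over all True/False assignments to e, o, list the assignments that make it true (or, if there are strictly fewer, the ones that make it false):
is false only for:
  e=False, o=False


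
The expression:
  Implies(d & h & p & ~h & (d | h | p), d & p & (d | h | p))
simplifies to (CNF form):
True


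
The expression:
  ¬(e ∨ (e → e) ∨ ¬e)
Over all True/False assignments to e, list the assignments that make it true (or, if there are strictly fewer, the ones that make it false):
is never true.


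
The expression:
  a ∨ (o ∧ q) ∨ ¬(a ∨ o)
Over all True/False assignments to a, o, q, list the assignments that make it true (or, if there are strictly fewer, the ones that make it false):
is false only for:
  a=False, o=True, q=False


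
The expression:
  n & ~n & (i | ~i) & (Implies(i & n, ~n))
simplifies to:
False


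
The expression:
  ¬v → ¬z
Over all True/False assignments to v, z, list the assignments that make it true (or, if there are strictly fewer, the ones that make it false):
is false only for:
  v=False, z=True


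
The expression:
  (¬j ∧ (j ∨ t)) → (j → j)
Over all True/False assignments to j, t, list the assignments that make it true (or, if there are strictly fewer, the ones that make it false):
is always true.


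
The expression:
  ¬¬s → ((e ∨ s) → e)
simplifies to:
e ∨ ¬s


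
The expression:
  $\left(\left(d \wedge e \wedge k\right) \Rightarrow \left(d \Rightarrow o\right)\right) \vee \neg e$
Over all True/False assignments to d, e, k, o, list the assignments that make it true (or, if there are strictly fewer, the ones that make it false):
is false only for:
  d=True, e=True, k=True, o=False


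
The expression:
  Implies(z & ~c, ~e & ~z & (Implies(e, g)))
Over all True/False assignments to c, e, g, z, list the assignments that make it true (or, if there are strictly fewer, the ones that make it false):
is false only for:
  c=False, e=False, g=False, z=True;
  c=False, e=False, g=True, z=True;
  c=False, e=True, g=False, z=True;
  c=False, e=True, g=True, z=True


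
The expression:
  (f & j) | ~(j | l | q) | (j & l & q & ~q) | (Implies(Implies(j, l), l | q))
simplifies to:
True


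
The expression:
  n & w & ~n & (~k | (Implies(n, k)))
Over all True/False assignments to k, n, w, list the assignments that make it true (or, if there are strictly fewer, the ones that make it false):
is never true.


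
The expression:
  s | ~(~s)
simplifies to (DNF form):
s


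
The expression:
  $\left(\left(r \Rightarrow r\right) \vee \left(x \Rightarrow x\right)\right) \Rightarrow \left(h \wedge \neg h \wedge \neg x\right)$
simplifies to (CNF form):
$\text{False}$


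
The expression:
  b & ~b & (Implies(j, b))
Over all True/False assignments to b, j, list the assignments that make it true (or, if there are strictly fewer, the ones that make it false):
is never true.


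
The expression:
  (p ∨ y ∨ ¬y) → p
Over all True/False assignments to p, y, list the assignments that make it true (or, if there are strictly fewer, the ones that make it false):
is true only for:
  p=True, y=False;
  p=True, y=True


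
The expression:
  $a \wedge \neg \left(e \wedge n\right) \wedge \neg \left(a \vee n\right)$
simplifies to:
$\text{False}$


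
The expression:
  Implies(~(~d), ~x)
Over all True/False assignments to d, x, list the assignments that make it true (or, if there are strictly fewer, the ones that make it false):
is false only for:
  d=True, x=True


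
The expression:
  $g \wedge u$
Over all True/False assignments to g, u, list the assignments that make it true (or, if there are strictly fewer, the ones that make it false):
is true only for:
  g=True, u=True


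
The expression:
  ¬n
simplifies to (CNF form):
¬n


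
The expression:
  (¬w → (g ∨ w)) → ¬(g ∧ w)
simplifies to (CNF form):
¬g ∨ ¬w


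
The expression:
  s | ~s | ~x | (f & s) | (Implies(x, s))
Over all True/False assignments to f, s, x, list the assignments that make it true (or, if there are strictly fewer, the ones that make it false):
is always true.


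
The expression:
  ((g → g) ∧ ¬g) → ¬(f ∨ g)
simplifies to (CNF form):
g ∨ ¬f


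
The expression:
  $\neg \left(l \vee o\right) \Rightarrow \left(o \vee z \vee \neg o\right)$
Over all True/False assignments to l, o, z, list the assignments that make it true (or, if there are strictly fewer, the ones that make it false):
is always true.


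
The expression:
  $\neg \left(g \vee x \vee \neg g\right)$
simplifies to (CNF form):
$\text{False}$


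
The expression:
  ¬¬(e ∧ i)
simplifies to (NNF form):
e ∧ i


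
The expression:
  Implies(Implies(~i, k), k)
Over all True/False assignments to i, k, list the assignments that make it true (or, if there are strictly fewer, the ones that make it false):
is false only for:
  i=True, k=False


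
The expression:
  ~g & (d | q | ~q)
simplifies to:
~g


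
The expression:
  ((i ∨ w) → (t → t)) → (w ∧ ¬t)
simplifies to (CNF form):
w ∧ ¬t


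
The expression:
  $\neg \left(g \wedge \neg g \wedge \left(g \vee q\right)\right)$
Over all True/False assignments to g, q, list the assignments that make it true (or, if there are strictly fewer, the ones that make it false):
is always true.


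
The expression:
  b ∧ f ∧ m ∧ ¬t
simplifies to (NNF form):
b ∧ f ∧ m ∧ ¬t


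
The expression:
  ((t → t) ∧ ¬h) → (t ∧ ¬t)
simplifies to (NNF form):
h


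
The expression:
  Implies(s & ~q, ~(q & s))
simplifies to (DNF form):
True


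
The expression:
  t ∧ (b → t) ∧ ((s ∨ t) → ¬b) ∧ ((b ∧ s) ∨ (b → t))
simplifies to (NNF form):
t ∧ ¬b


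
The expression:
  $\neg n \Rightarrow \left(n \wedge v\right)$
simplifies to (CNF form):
$n$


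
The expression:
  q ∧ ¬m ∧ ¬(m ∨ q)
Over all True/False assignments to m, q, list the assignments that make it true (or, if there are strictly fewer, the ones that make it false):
is never true.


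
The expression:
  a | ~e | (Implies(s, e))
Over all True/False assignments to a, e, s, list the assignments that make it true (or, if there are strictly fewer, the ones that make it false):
is always true.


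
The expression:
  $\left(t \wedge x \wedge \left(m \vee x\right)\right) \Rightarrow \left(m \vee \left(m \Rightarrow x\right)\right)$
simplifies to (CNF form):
$\text{True}$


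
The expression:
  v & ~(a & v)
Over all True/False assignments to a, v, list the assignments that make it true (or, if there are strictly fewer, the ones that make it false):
is true only for:
  a=False, v=True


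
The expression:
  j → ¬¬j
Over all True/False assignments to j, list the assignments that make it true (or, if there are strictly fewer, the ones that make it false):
is always true.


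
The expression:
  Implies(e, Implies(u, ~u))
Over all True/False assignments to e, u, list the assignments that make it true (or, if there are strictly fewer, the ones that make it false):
is false only for:
  e=True, u=True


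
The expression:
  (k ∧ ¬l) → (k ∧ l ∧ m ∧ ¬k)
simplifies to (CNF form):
l ∨ ¬k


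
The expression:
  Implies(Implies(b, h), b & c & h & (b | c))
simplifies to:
b & (c | ~h)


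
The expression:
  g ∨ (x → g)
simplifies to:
g ∨ ¬x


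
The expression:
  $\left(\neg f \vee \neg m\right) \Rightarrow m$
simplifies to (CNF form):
$m$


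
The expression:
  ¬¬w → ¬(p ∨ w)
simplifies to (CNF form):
¬w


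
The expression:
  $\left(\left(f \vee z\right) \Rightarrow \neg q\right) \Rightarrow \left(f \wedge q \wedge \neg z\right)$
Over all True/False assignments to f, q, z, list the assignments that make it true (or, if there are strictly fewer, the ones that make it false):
is true only for:
  f=False, q=True, z=True;
  f=True, q=True, z=False;
  f=True, q=True, z=True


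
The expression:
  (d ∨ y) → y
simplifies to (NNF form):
y ∨ ¬d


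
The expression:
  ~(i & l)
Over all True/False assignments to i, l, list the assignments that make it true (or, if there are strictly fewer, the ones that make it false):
is false only for:
  i=True, l=True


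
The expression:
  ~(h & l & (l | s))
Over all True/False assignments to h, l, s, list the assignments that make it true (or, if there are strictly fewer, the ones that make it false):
is false only for:
  h=True, l=True, s=False;
  h=True, l=True, s=True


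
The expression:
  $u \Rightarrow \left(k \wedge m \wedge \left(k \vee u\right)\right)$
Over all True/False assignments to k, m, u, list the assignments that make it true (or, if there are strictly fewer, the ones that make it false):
is false only for:
  k=False, m=False, u=True;
  k=False, m=True, u=True;
  k=True, m=False, u=True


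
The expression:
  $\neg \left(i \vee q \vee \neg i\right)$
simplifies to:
$\text{False}$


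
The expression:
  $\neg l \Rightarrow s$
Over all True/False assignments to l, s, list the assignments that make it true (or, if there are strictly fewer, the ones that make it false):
is false only for:
  l=False, s=False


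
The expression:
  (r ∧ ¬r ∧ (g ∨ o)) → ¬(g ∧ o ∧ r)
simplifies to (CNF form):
True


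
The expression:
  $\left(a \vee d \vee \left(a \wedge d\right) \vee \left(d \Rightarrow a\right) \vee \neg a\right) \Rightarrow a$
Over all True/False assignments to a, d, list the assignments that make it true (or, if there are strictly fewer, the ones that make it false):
is true only for:
  a=True, d=False;
  a=True, d=True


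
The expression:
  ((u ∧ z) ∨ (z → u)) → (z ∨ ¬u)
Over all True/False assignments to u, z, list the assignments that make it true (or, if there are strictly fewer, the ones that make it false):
is false only for:
  u=True, z=False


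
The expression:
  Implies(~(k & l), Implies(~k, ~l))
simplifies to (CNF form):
k | ~l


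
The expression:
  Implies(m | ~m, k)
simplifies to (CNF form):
k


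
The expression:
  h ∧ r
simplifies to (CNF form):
h ∧ r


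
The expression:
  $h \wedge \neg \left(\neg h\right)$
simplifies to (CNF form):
$h$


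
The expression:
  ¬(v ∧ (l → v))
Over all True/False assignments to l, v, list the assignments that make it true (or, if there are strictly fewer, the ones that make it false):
is true only for:
  l=False, v=False;
  l=True, v=False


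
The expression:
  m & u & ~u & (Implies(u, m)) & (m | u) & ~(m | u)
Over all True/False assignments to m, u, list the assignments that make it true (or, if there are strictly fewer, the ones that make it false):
is never true.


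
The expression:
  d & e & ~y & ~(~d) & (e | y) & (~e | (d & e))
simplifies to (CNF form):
d & e & ~y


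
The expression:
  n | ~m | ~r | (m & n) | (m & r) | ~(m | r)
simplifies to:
True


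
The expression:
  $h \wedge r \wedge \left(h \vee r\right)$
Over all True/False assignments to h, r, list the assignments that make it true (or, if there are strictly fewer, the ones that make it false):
is true only for:
  h=True, r=True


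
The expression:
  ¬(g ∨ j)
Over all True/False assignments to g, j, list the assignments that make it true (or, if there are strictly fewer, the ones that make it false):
is true only for:
  g=False, j=False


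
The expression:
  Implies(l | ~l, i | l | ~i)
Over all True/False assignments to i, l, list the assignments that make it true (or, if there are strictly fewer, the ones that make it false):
is always true.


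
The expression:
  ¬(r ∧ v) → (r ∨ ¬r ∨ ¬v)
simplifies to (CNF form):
True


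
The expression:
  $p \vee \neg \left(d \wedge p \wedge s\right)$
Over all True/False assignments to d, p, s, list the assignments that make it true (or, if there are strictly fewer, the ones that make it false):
is always true.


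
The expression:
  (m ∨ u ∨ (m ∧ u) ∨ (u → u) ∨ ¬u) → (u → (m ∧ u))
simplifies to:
m ∨ ¬u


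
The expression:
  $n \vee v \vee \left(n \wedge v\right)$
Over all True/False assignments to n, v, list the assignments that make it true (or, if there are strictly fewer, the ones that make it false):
is false only for:
  n=False, v=False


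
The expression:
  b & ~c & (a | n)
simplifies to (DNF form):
(a & b & ~c) | (b & n & ~c)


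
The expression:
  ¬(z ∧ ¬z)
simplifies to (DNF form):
True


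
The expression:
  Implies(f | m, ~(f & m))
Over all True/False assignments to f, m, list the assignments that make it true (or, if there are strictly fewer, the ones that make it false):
is false only for:
  f=True, m=True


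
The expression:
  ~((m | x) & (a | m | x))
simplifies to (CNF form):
~m & ~x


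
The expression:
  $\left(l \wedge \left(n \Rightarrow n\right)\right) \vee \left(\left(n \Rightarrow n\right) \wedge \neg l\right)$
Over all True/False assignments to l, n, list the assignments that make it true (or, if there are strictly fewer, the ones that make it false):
is always true.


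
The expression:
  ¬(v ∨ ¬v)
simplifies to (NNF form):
False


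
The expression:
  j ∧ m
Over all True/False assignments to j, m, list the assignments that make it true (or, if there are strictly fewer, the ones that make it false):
is true only for:
  j=True, m=True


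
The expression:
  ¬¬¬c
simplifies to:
¬c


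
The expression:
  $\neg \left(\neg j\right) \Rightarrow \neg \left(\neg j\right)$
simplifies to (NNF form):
$\text{True}$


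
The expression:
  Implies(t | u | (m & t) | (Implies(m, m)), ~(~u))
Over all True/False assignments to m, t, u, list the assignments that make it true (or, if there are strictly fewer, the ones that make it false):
is true only for:
  m=False, t=False, u=True;
  m=False, t=True, u=True;
  m=True, t=False, u=True;
  m=True, t=True, u=True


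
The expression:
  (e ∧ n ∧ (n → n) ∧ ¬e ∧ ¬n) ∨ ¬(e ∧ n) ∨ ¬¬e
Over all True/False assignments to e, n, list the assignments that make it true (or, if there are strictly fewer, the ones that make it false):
is always true.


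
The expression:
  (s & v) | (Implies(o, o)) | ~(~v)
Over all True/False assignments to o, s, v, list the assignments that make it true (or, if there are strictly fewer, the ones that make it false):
is always true.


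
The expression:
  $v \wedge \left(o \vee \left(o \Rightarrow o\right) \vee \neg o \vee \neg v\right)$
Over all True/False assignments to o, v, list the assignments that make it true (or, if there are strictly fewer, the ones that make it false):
is true only for:
  o=False, v=True;
  o=True, v=True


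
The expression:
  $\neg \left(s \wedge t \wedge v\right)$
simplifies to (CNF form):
$\neg s \vee \neg t \vee \neg v$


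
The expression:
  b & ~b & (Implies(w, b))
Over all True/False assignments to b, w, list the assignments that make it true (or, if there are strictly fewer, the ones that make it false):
is never true.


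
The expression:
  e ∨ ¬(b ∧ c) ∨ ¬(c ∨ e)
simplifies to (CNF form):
e ∨ ¬b ∨ ¬c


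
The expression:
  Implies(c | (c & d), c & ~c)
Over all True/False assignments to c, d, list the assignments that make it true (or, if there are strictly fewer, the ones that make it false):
is true only for:
  c=False, d=False;
  c=False, d=True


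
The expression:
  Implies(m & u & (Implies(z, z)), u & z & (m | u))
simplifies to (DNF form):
z | ~m | ~u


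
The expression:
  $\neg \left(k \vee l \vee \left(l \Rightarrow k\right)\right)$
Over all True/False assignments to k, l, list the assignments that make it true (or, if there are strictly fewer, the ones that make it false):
is never true.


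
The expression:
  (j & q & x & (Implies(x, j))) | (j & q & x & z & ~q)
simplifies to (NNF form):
j & q & x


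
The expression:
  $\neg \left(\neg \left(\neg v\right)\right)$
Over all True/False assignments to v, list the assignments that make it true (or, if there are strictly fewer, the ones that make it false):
is true only for:
  v=False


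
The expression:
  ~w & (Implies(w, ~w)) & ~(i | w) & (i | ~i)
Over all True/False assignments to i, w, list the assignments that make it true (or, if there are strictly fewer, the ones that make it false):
is true only for:
  i=False, w=False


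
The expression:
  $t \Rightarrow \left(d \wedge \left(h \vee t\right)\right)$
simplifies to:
$d \vee \neg t$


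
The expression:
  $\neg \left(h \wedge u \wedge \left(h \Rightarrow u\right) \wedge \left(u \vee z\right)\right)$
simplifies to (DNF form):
$\neg h \vee \neg u$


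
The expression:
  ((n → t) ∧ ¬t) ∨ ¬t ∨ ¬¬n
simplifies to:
n ∨ ¬t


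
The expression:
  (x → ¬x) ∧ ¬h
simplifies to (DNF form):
¬h ∧ ¬x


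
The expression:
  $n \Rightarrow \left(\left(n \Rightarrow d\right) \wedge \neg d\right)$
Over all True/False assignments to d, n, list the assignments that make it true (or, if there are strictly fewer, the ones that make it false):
is true only for:
  d=False, n=False;
  d=True, n=False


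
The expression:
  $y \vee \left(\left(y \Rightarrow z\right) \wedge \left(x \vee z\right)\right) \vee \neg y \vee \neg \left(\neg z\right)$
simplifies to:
$\text{True}$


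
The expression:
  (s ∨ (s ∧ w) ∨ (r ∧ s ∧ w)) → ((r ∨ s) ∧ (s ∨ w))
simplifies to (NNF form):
True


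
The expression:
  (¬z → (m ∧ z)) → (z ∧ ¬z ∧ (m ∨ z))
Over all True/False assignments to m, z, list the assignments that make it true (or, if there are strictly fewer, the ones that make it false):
is true only for:
  m=False, z=False;
  m=True, z=False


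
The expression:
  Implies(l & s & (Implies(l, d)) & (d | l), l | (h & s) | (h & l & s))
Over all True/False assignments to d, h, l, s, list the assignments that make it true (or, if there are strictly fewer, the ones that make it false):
is always true.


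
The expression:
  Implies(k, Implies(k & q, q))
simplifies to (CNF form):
True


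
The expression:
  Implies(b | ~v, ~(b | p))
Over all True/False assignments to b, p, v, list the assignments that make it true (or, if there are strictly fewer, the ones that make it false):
is true only for:
  b=False, p=False, v=False;
  b=False, p=False, v=True;
  b=False, p=True, v=True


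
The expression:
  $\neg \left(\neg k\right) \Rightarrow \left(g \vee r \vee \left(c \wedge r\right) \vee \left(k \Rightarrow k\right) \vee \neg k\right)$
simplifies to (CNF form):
$\text{True}$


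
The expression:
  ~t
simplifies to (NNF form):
~t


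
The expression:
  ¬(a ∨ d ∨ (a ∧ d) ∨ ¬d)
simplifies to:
False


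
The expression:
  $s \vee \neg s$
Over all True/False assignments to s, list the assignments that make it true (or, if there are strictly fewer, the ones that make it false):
is always true.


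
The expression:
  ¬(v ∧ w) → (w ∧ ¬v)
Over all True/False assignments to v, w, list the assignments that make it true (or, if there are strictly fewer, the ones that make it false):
is true only for:
  v=False, w=True;
  v=True, w=True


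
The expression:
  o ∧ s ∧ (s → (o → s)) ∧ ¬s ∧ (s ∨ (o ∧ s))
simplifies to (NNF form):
False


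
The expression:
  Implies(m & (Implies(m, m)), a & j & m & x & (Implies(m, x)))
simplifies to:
~m | (a & j & x)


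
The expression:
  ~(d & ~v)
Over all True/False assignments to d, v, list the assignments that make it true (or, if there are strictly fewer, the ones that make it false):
is false only for:
  d=True, v=False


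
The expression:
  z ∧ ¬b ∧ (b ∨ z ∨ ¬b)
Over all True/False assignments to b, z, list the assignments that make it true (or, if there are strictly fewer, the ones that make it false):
is true only for:
  b=False, z=True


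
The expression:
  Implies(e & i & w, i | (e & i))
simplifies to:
True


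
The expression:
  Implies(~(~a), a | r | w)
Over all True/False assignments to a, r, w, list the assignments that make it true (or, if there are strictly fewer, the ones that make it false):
is always true.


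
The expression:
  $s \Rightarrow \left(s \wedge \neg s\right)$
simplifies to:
$\neg s$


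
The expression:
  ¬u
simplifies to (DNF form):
¬u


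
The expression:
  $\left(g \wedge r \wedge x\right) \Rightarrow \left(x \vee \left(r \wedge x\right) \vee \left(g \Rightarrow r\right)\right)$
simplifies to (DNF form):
$\text{True}$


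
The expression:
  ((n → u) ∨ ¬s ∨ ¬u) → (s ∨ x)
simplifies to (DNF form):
s ∨ x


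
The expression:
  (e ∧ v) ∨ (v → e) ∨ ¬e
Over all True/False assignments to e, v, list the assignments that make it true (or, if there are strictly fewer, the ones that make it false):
is always true.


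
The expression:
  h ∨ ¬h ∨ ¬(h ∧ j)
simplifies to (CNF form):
True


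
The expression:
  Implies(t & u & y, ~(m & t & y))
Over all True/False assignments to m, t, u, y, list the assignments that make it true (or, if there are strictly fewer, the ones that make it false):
is false only for:
  m=True, t=True, u=True, y=True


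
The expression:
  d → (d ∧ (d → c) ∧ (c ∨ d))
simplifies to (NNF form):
c ∨ ¬d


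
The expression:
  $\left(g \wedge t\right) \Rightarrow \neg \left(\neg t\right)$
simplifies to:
$\text{True}$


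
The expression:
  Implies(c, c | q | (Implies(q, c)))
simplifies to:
True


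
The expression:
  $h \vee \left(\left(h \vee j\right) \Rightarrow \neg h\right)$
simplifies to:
$\text{True}$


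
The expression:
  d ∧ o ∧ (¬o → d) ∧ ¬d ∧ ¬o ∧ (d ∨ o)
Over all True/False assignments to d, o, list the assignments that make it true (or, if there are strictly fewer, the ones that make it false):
is never true.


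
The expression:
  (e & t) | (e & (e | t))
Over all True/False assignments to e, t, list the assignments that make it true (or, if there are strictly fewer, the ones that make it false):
is true only for:
  e=True, t=False;
  e=True, t=True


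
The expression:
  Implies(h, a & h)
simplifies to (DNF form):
a | ~h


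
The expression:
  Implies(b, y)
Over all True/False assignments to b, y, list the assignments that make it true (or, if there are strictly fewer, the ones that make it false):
is false only for:
  b=True, y=False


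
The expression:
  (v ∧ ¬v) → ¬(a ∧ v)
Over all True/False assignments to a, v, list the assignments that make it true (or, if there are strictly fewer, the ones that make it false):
is always true.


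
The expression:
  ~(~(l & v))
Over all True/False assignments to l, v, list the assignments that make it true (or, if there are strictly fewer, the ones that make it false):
is true only for:
  l=True, v=True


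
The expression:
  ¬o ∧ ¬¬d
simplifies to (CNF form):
d ∧ ¬o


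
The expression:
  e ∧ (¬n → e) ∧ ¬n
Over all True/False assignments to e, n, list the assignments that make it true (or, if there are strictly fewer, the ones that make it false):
is true only for:
  e=True, n=False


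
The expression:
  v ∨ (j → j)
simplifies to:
True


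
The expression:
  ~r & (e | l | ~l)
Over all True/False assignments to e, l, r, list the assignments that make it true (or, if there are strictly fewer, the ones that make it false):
is true only for:
  e=False, l=False, r=False;
  e=False, l=True, r=False;
  e=True, l=False, r=False;
  e=True, l=True, r=False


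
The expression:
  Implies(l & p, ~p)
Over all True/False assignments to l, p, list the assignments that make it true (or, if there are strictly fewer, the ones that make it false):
is false only for:
  l=True, p=True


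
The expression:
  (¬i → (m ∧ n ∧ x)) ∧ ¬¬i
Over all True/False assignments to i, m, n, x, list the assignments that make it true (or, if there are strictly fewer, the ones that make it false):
is true only for:
  i=True, m=False, n=False, x=False;
  i=True, m=False, n=False, x=True;
  i=True, m=False, n=True, x=False;
  i=True, m=False, n=True, x=True;
  i=True, m=True, n=False, x=False;
  i=True, m=True, n=False, x=True;
  i=True, m=True, n=True, x=False;
  i=True, m=True, n=True, x=True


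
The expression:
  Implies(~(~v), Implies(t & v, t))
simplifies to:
True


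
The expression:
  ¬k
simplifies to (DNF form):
¬k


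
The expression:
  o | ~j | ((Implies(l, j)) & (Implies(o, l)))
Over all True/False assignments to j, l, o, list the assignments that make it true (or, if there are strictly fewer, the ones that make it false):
is always true.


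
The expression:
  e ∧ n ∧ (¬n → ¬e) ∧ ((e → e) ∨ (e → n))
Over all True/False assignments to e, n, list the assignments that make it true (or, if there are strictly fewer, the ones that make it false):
is true only for:
  e=True, n=True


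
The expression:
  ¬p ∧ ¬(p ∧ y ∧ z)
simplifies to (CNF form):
¬p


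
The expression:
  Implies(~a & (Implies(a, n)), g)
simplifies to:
a | g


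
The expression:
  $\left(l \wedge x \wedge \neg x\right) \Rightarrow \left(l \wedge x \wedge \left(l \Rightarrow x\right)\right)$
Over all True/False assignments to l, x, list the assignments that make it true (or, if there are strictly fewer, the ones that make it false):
is always true.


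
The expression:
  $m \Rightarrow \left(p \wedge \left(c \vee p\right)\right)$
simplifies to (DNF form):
$p \vee \neg m$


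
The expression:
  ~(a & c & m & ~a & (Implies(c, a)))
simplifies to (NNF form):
True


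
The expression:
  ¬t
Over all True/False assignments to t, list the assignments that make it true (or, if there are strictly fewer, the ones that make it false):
is true only for:
  t=False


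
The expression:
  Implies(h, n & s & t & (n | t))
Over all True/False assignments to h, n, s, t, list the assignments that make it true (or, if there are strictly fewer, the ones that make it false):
is false only for:
  h=True, n=False, s=False, t=False;
  h=True, n=False, s=False, t=True;
  h=True, n=False, s=True, t=False;
  h=True, n=False, s=True, t=True;
  h=True, n=True, s=False, t=False;
  h=True, n=True, s=False, t=True;
  h=True, n=True, s=True, t=False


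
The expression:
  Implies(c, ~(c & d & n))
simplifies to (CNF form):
~c | ~d | ~n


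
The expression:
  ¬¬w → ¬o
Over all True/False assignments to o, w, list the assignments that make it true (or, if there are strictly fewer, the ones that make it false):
is false only for:
  o=True, w=True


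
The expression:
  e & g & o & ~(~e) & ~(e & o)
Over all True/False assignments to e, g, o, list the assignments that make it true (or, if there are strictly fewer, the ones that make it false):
is never true.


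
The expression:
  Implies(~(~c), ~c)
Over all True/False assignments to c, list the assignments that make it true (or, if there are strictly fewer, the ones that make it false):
is true only for:
  c=False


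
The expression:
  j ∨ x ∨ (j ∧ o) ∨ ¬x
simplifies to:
True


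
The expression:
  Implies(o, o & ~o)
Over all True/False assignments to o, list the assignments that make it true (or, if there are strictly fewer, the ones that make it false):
is true only for:
  o=False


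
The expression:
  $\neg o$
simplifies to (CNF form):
$\neg o$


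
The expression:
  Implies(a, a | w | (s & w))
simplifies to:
True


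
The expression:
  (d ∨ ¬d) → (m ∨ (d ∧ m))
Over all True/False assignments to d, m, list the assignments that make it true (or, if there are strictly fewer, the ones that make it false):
is true only for:
  d=False, m=True;
  d=True, m=True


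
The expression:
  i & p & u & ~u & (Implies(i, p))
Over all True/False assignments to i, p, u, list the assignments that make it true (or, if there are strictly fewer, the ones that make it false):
is never true.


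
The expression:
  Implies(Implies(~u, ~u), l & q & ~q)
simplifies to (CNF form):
False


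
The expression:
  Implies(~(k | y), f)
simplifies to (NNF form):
f | k | y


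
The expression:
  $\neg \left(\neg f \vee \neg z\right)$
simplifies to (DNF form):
$f \wedge z$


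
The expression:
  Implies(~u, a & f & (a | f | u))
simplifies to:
u | (a & f)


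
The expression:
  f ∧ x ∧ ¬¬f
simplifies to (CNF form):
f ∧ x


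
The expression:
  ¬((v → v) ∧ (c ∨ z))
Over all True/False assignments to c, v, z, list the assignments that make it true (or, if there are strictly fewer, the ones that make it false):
is true only for:
  c=False, v=False, z=False;
  c=False, v=True, z=False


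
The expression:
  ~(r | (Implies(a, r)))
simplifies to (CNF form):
a & ~r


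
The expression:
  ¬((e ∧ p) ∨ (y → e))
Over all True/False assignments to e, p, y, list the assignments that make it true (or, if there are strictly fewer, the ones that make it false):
is true only for:
  e=False, p=False, y=True;
  e=False, p=True, y=True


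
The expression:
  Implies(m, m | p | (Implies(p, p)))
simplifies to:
True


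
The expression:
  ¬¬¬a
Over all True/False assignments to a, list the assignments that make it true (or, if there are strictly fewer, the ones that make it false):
is true only for:
  a=False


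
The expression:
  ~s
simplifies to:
~s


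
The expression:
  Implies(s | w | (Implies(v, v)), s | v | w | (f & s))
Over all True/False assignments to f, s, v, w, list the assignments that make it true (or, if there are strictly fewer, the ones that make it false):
is false only for:
  f=False, s=False, v=False, w=False;
  f=True, s=False, v=False, w=False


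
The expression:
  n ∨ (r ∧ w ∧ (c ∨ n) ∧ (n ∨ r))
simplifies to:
n ∨ (c ∧ r ∧ w)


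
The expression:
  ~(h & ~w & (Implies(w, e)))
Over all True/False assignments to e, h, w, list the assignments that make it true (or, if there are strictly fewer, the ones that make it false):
is false only for:
  e=False, h=True, w=False;
  e=True, h=True, w=False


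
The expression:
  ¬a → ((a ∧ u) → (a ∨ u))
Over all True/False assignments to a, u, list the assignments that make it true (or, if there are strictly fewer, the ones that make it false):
is always true.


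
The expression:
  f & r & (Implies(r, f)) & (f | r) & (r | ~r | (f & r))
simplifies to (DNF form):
f & r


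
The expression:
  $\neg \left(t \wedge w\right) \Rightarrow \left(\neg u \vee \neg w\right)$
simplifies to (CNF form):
$t \vee \neg u \vee \neg w$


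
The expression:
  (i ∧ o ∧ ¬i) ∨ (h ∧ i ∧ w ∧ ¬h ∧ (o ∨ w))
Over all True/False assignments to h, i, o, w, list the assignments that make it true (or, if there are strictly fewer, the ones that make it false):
is never true.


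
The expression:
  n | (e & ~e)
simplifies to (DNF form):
n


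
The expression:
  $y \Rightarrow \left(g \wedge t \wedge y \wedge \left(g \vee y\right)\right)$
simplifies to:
$\left(g \wedge t\right) \vee \neg y$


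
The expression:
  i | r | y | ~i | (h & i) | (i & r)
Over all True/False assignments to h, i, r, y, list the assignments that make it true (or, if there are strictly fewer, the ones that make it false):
is always true.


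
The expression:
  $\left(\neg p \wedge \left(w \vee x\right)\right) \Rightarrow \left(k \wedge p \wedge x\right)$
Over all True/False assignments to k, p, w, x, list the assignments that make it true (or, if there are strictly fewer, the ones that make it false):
is false only for:
  k=False, p=False, w=False, x=True;
  k=False, p=False, w=True, x=False;
  k=False, p=False, w=True, x=True;
  k=True, p=False, w=False, x=True;
  k=True, p=False, w=True, x=False;
  k=True, p=False, w=True, x=True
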